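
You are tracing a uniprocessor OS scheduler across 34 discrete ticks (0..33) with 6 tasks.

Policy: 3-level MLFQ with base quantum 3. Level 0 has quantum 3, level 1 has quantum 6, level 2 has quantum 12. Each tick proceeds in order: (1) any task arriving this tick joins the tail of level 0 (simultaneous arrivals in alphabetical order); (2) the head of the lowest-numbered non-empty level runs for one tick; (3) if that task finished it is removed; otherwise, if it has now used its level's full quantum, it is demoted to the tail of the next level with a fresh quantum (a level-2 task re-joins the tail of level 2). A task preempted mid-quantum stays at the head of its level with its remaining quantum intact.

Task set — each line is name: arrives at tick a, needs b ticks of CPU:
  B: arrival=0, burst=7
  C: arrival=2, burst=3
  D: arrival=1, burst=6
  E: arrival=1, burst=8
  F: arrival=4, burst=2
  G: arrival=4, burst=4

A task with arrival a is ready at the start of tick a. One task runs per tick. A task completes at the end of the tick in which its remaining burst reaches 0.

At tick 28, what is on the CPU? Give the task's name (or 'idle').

t=0: L0/L1/L2 = B/-/- → run B
t=1: L0/L1/L2 = BDE/-/- → run B
t=2: L0/L1/L2 = BDEC/-/- → run B
t=3: L0/L1/L2 = DEC/B/- → run D
t=4: L0/L1/L2 = DECFG/B/- → run D
t=5: L0/L1/L2 = DECFG/B/- → run D
t=6: L0/L1/L2 = ECFG/BD/- → run E
t=7: L0/L1/L2 = ECFG/BD/- → run E
t=8: L0/L1/L2 = ECFG/BD/- → run E
t=9: L0/L1/L2 = CFG/BDE/- → run C
t=10: L0/L1/L2 = CFG/BDE/- → run C
t=11: L0/L1/L2 = CFG/BDE/- → run C
t=12: L0/L1/L2 = FG/BDE/- → run F
t=13: L0/L1/L2 = FG/BDE/- → run F
t=14: L0/L1/L2 = G/BDE/- → run G
t=15: L0/L1/L2 = G/BDE/- → run G
t=16: L0/L1/L2 = G/BDE/- → run G
t=17: L0/L1/L2 = -/BDEG/- → run B
t=18: L0/L1/L2 = -/BDEG/- → run B
t=19: L0/L1/L2 = -/BDEG/- → run B
t=20: L0/L1/L2 = -/BDEG/- → run B
t=21: L0/L1/L2 = -/DEG/- → run D
t=22: L0/L1/L2 = -/DEG/- → run D
t=23: L0/L1/L2 = -/DEG/- → run D
t=24: L0/L1/L2 = -/EG/- → run E
t=25: L0/L1/L2 = -/EG/- → run E
t=26: L0/L1/L2 = -/EG/- → run E
t=27: L0/L1/L2 = -/EG/- → run E
t=28: L0/L1/L2 = -/EG/- → run E
t=29: L0/L1/L2 = -/G/- → run G
t=30: (idle)
t=31: (idle)
t=32: (idle)
t=33: (idle)

running at tick 28 = E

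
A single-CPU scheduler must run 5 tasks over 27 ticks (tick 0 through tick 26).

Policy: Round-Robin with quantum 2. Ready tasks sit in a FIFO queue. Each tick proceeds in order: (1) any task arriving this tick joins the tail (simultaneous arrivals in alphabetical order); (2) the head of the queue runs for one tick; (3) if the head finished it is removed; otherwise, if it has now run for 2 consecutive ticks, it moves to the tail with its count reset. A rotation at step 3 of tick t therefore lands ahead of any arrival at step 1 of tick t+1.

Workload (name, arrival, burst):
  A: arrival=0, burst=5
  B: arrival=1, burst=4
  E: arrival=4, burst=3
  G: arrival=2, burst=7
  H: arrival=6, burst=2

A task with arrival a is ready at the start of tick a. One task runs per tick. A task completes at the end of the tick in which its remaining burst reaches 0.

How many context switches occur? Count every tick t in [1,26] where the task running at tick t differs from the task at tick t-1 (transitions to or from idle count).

t=0: queue=[A] q_used=0 → run A
t=1: queue=[A,B] q_used=1 → run A
t=2: queue=[B,A,G] q_used=0 → run B
t=3: queue=[B,A,G] q_used=1 → run B
t=4: queue=[A,G,B,E] q_used=0 → run A
t=5: queue=[A,G,B,E] q_used=1 → run A
t=6: queue=[G,B,E,A,H] q_used=0 → run G
t=7: queue=[G,B,E,A,H] q_used=1 → run G
t=8: queue=[B,E,A,H,G] q_used=0 → run B
t=9: queue=[B,E,A,H,G] q_used=1 → run B
t=10: queue=[E,A,H,G] q_used=0 → run E
t=11: queue=[E,A,H,G] q_used=1 → run E
t=12: queue=[A,H,G,E] q_used=0 → run A
t=13: queue=[H,G,E] q_used=0 → run H
t=14: queue=[H,G,E] q_used=1 → run H
t=15: queue=[G,E] q_used=0 → run G
t=16: queue=[G,E] q_used=1 → run G
t=17: queue=[E,G] q_used=0 → run E
t=18: queue=[G] q_used=0 → run G
t=19: queue=[G] q_used=1 → run G
t=20: queue=[G] q_used=0 → run G
t=21: (idle)
t=22: (idle)
t=23: (idle)
t=24: (idle)
t=25: (idle)
t=26: (idle)

context switches = 11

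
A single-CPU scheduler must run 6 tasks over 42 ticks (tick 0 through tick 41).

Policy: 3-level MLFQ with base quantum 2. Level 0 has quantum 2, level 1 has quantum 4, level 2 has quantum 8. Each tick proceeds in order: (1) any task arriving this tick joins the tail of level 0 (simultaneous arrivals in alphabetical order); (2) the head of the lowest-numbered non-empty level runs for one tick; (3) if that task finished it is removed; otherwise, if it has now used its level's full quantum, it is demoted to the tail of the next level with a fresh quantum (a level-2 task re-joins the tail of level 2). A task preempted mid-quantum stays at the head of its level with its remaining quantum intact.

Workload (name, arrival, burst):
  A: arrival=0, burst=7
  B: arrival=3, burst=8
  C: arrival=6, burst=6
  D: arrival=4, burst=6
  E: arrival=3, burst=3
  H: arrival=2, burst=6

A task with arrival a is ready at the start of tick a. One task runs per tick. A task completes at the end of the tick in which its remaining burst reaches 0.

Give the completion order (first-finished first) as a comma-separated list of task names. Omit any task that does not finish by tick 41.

t=0: L0/L1/L2 = A/-/- → run A
t=1: L0/L1/L2 = A/-/- → run A
t=2: L0/L1/L2 = H/A/- → run H
t=3: L0/L1/L2 = HBE/A/- → run H
t=4: L0/L1/L2 = BED/AH/- → run B
t=5: L0/L1/L2 = BED/AH/- → run B
t=6: L0/L1/L2 = EDC/AHB/- → run E
t=7: L0/L1/L2 = EDC/AHB/- → run E
t=8: L0/L1/L2 = DC/AHBE/- → run D
t=9: L0/L1/L2 = DC/AHBE/- → run D
t=10: L0/L1/L2 = C/AHBED/- → run C
t=11: L0/L1/L2 = C/AHBED/- → run C
t=12: L0/L1/L2 = -/AHBEDC/- → run A
t=13: L0/L1/L2 = -/AHBEDC/- → run A
t=14: L0/L1/L2 = -/AHBEDC/- → run A
t=15: L0/L1/L2 = -/AHBEDC/- → run A
t=16: L0/L1/L2 = -/HBEDC/A → run H
t=17: L0/L1/L2 = -/HBEDC/A → run H
t=18: L0/L1/L2 = -/HBEDC/A → run H
t=19: L0/L1/L2 = -/HBEDC/A → run H
t=20: L0/L1/L2 = -/BEDC/A → run B
t=21: L0/L1/L2 = -/BEDC/A → run B
t=22: L0/L1/L2 = -/BEDC/A → run B
t=23: L0/L1/L2 = -/BEDC/A → run B
t=24: L0/L1/L2 = -/EDC/AB → run E
t=25: L0/L1/L2 = -/DC/AB → run D
t=26: L0/L1/L2 = -/DC/AB → run D
t=27: L0/L1/L2 = -/DC/AB → run D
t=28: L0/L1/L2 = -/DC/AB → run D
t=29: L0/L1/L2 = -/C/AB → run C
t=30: L0/L1/L2 = -/C/AB → run C
t=31: L0/L1/L2 = -/C/AB → run C
t=32: L0/L1/L2 = -/C/AB → run C
t=33: L0/L1/L2 = -/-/AB → run A
t=34: L0/L1/L2 = -/-/B → run B
t=35: L0/L1/L2 = -/-/B → run B
t=36: (idle)
t=37: (idle)
t=38: (idle)
t=39: (idle)
t=40: (idle)
t=41: (idle)

completion order = H, E, D, C, A, B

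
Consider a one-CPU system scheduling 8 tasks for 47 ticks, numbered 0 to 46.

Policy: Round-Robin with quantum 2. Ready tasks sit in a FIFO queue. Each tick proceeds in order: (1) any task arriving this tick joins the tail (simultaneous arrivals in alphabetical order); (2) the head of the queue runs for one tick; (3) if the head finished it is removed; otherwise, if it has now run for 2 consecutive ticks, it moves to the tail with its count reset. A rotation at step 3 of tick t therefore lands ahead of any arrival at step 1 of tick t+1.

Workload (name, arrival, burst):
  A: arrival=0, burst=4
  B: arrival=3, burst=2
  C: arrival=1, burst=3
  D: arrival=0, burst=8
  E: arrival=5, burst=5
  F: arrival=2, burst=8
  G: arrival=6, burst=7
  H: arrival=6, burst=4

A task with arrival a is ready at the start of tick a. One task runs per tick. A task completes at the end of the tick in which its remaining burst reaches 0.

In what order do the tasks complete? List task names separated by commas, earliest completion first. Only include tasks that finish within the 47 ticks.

completion order = A, B, C, H, D, E, F, G

t=0: queue=[A,D] q_used=0 → run A
t=1: queue=[A,D,C] q_used=1 → run A
t=2: queue=[D,C,A,F] q_used=0 → run D
t=3: queue=[D,C,A,F,B] q_used=1 → run D
t=4: queue=[C,A,F,B,D] q_used=0 → run C
t=5: queue=[C,A,F,B,D,E] q_used=1 → run C
t=6: queue=[A,F,B,D,E,C,G,H] q_used=0 → run A
t=7: queue=[A,F,B,D,E,C,G,H] q_used=1 → run A
t=8: queue=[F,B,D,E,C,G,H] q_used=0 → run F
t=9: queue=[F,B,D,E,C,G,H] q_used=1 → run F
t=10: queue=[B,D,E,C,G,H,F] q_used=0 → run B
t=11: queue=[B,D,E,C,G,H,F] q_used=1 → run B
t=12: queue=[D,E,C,G,H,F] q_used=0 → run D
t=13: queue=[D,E,C,G,H,F] q_used=1 → run D
t=14: queue=[E,C,G,H,F,D] q_used=0 → run E
t=15: queue=[E,C,G,H,F,D] q_used=1 → run E
t=16: queue=[C,G,H,F,D,E] q_used=0 → run C
t=17: queue=[G,H,F,D,E] q_used=0 → run G
t=18: queue=[G,H,F,D,E] q_used=1 → run G
t=19: queue=[H,F,D,E,G] q_used=0 → run H
t=20: queue=[H,F,D,E,G] q_used=1 → run H
t=21: queue=[F,D,E,G,H] q_used=0 → run F
t=22: queue=[F,D,E,G,H] q_used=1 → run F
t=23: queue=[D,E,G,H,F] q_used=0 → run D
t=24: queue=[D,E,G,H,F] q_used=1 → run D
t=25: queue=[E,G,H,F,D] q_used=0 → run E
t=26: queue=[E,G,H,F,D] q_used=1 → run E
t=27: queue=[G,H,F,D,E] q_used=0 → run G
t=28: queue=[G,H,F,D,E] q_used=1 → run G
t=29: queue=[H,F,D,E,G] q_used=0 → run H
t=30: queue=[H,F,D,E,G] q_used=1 → run H
t=31: queue=[F,D,E,G] q_used=0 → run F
t=32: queue=[F,D,E,G] q_used=1 → run F
t=33: queue=[D,E,G,F] q_used=0 → run D
t=34: queue=[D,E,G,F] q_used=1 → run D
t=35: queue=[E,G,F] q_used=0 → run E
t=36: queue=[G,F] q_used=0 → run G
t=37: queue=[G,F] q_used=1 → run G
t=38: queue=[F,G] q_used=0 → run F
t=39: queue=[F,G] q_used=1 → run F
t=40: queue=[G] q_used=0 → run G
t=41: (idle)
t=42: (idle)
t=43: (idle)
t=44: (idle)
t=45: (idle)
t=46: (idle)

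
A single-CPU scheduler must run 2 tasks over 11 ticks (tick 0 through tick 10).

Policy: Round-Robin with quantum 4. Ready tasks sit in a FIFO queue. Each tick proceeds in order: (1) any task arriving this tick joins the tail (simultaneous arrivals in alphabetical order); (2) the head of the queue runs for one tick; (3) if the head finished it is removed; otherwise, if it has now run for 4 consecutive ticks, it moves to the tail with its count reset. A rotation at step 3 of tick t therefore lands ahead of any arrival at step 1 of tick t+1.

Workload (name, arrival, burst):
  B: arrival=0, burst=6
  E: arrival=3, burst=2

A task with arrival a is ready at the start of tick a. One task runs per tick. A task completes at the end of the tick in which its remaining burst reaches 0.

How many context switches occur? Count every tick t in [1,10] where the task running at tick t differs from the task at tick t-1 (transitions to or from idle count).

context switches = 3

t=0: queue=[B] q_used=0 → run B
t=1: queue=[B] q_used=1 → run B
t=2: queue=[B] q_used=2 → run B
t=3: queue=[B,E] q_used=3 → run B
t=4: queue=[E,B] q_used=0 → run E
t=5: queue=[E,B] q_used=1 → run E
t=6: queue=[B] q_used=0 → run B
t=7: queue=[B] q_used=1 → run B
t=8: (idle)
t=9: (idle)
t=10: (idle)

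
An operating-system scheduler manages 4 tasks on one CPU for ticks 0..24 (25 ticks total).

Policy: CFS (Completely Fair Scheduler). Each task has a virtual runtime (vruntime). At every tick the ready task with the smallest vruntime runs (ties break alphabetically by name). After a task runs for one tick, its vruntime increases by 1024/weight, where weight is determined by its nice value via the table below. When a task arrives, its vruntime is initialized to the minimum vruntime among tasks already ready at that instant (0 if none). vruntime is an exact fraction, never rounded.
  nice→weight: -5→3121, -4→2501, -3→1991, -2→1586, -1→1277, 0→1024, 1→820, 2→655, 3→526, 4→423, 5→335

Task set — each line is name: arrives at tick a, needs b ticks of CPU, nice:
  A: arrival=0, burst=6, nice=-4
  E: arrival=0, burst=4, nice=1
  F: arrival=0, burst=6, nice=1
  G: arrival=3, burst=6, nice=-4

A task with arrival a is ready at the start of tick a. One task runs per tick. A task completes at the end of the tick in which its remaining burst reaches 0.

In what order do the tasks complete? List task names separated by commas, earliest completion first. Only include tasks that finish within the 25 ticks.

t=0: vr[A=0 E=0 F=0] → run A
t=1: vr[A=1024/2501 E=0 F=0] → run E
t=2: vr[A=1024/2501 E=256/205 F=0] → run F
t=3: vr[A=1024/2501 E=256/205 F=256/205 G=1024/2501] → run A
t=4: vr[A=2048/2501 E=256/205 F=256/205 G=1024/2501] → run G
t=5: vr[A=2048/2501 E=256/205 F=256/205 G=2048/2501] → run A
t=6: vr[A=3072/2501 E=256/205 F=256/205 G=2048/2501] → run G
t=7: vr[A=3072/2501 E=256/205 F=256/205 G=3072/2501] → run A
t=8: vr[A=4096/2501 E=256/205 F=256/205 G=3072/2501] → run G
t=9: vr[A=4096/2501 E=256/205 F=256/205 G=4096/2501] → run E
t=10: vr[A=4096/2501 E=512/205 F=256/205 G=4096/2501] → run F
t=11: vr[A=4096/2501 E=512/205 F=512/205 G=4096/2501] → run A
t=12: vr[A=5120/2501 E=512/205 F=512/205 G=4096/2501] → run G
t=13: vr[A=5120/2501 E=512/205 F=512/205 G=5120/2501] → run A
t=14: vr[E=512/205 F=512/205 G=5120/2501] → run G
t=15: vr[E=512/205 F=512/205 G=6144/2501] → run G
t=16: vr[E=512/205 F=512/205] → run E
t=17: vr[E=768/205 F=512/205] → run F
t=18: vr[E=768/205 F=768/205] → run E
t=19: vr[F=768/205] → run F
t=20: vr[F=1024/205] → run F
t=21: vr[F=256/41] → run F
t=22: (idle)
t=23: (idle)
t=24: (idle)

completion order = A, G, E, F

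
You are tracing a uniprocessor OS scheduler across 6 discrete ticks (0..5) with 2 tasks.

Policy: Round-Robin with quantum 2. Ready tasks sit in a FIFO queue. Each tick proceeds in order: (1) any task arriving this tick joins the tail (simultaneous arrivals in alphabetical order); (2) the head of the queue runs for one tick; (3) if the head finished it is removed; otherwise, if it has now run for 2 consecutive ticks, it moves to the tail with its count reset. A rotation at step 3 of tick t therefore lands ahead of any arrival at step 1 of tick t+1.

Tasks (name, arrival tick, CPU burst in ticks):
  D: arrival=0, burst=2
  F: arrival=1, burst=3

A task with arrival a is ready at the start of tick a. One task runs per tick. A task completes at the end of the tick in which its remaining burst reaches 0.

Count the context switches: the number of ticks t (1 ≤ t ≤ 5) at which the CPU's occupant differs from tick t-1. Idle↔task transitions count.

t=0: queue=[D] q_used=0 → run D
t=1: queue=[D,F] q_used=1 → run D
t=2: queue=[F] q_used=0 → run F
t=3: queue=[F] q_used=1 → run F
t=4: queue=[F] q_used=0 → run F
t=5: (idle)

context switches = 2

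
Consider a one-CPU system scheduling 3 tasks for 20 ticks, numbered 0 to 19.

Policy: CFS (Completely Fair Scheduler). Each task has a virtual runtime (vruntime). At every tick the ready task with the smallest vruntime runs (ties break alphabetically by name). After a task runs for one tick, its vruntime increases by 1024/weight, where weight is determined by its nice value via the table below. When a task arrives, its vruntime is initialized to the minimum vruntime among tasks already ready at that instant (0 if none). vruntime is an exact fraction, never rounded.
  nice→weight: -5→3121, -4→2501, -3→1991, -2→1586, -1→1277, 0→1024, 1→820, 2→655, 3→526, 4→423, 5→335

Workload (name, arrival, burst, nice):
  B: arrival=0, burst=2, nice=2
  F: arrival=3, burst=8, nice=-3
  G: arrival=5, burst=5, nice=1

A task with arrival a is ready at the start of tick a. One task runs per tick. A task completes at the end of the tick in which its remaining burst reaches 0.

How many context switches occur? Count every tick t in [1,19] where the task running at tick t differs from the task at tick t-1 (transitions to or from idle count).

context switches = 10

t=0: vr[B=0] → run B
t=1: vr[B=1024/655] → run B
t=2: (idle)
t=3: vr[F=0] → run F
t=4: vr[F=1024/1991] → run F
t=5: vr[F=2048/1991 G=2048/1991] → run F
t=6: vr[F=3072/1991 G=2048/1991] → run G
t=7: vr[F=3072/1991 G=929536/408155] → run F
t=8: vr[F=4096/1991 G=929536/408155] → run F
t=9: vr[F=5120/1991 G=929536/408155] → run G
t=10: vr[F=5120/1991 G=1439232/408155] → run F
t=11: vr[F=6144/1991 G=1439232/408155] → run F
t=12: vr[F=7168/1991 G=1439232/408155] → run G
t=13: vr[F=7168/1991 G=1948928/408155] → run F
t=14: vr[G=1948928/408155] → run G
t=15: vr[G=2458624/408155] → run G
t=16: (idle)
t=17: (idle)
t=18: (idle)
t=19: (idle)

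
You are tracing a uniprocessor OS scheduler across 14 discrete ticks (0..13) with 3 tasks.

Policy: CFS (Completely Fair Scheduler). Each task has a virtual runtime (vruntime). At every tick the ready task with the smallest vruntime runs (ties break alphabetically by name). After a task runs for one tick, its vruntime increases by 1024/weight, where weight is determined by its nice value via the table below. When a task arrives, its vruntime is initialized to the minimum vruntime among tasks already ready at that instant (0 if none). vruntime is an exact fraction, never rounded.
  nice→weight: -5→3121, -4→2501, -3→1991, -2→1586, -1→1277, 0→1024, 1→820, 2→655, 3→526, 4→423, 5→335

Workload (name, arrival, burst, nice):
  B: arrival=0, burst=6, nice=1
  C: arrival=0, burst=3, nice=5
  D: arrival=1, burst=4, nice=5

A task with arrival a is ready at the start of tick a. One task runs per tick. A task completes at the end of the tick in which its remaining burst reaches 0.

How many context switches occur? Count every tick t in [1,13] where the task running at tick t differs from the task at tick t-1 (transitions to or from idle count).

context switches = 11

t=0: vr[B=0 C=0] → run B
t=1: vr[B=256/205 C=0 D=0] → run C
t=2: vr[B=256/205 C=1024/335 D=0] → run D
t=3: vr[B=256/205 C=1024/335 D=1024/335] → run B
t=4: vr[B=512/205 C=1024/335 D=1024/335] → run B
t=5: vr[B=768/205 C=1024/335 D=1024/335] → run C
t=6: vr[B=768/205 C=2048/335 D=1024/335] → run D
t=7: vr[B=768/205 C=2048/335 D=2048/335] → run B
t=8: vr[B=1024/205 C=2048/335 D=2048/335] → run B
t=9: vr[B=256/41 C=2048/335 D=2048/335] → run C
t=10: vr[B=256/41 D=2048/335] → run D
t=11: vr[B=256/41 D=3072/335] → run B
t=12: vr[D=3072/335] → run D
t=13: (idle)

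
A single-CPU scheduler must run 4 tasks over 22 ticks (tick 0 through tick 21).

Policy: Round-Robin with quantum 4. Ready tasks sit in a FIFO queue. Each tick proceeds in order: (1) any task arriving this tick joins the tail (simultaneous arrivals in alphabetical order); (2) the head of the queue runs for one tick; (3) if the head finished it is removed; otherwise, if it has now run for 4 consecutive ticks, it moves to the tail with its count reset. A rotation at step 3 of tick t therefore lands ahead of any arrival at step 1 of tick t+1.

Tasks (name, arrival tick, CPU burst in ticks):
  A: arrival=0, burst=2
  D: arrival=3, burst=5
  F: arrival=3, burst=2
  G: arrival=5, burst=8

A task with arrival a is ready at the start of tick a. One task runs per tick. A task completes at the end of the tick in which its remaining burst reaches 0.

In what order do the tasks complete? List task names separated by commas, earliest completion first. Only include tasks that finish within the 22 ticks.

completion order = A, F, D, G

t=0: queue=[A] q_used=0 → run A
t=1: queue=[A] q_used=1 → run A
t=2: (idle)
t=3: queue=[D,F] q_used=0 → run D
t=4: queue=[D,F] q_used=1 → run D
t=5: queue=[D,F,G] q_used=2 → run D
t=6: queue=[D,F,G] q_used=3 → run D
t=7: queue=[F,G,D] q_used=0 → run F
t=8: queue=[F,G,D] q_used=1 → run F
t=9: queue=[G,D] q_used=0 → run G
t=10: queue=[G,D] q_used=1 → run G
t=11: queue=[G,D] q_used=2 → run G
t=12: queue=[G,D] q_used=3 → run G
t=13: queue=[D,G] q_used=0 → run D
t=14: queue=[G] q_used=0 → run G
t=15: queue=[G] q_used=1 → run G
t=16: queue=[G] q_used=2 → run G
t=17: queue=[G] q_used=3 → run G
t=18: (idle)
t=19: (idle)
t=20: (idle)
t=21: (idle)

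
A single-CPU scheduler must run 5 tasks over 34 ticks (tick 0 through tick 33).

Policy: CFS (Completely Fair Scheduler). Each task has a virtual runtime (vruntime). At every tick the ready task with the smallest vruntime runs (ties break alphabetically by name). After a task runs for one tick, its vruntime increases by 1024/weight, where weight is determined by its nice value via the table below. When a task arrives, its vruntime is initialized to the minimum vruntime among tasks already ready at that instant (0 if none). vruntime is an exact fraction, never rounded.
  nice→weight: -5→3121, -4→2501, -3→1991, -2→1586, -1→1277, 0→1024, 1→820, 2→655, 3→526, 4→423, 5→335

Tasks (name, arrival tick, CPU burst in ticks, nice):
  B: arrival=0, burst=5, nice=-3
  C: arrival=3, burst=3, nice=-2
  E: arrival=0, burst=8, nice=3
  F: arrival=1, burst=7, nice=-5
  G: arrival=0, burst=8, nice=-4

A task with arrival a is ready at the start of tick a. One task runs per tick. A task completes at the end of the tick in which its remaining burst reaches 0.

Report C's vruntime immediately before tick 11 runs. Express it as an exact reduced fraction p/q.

vruntime(C, start of tick 11) = 1024/793

t=0: vr[B=0 E=0 G=0] → run B
t=1: vr[B=1024/1991 E=0 F=0 G=0] → run E
t=2: vr[B=1024/1991 E=512/263 F=0 G=0] → run F
t=3: vr[B=1024/1991 C=0 E=512/263 F=1024/3121 G=0] → run C
t=4: vr[B=1024/1991 C=512/793 E=512/263 F=1024/3121 G=0] → run G
t=5: vr[B=1024/1991 C=512/793 E=512/263 F=1024/3121 G=1024/2501] → run F
t=6: vr[B=1024/1991 C=512/793 E=512/263 F=2048/3121 G=1024/2501] → run G
t=7: vr[B=1024/1991 C=512/793 E=512/263 F=2048/3121 G=2048/2501] → run B
t=8: vr[B=2048/1991 C=512/793 E=512/263 F=2048/3121 G=2048/2501] → run C
t=9: vr[B=2048/1991 C=1024/793 E=512/263 F=2048/3121 G=2048/2501] → run F
t=10: vr[B=2048/1991 C=1024/793 E=512/263 F=3072/3121 G=2048/2501] → run G
t=11: vr[B=2048/1991 C=1024/793 E=512/263 F=3072/3121 G=3072/2501] → run F
t=12: vr[B=2048/1991 C=1024/793 E=512/263 F=4096/3121 G=3072/2501] → run B
t=13: vr[B=3072/1991 C=1024/793 E=512/263 F=4096/3121 G=3072/2501] → run G
t=14: vr[B=3072/1991 C=1024/793 E=512/263 F=4096/3121 G=4096/2501] → run C
t=15: vr[B=3072/1991 E=512/263 F=4096/3121 G=4096/2501] → run F
t=16: vr[B=3072/1991 E=512/263 F=5120/3121 G=4096/2501] → run B
t=17: vr[B=4096/1991 E=512/263 F=5120/3121 G=4096/2501] → run G
t=18: vr[B=4096/1991 E=512/263 F=5120/3121 G=5120/2501] → run F
t=19: vr[B=4096/1991 E=512/263 F=6144/3121 G=5120/2501] → run E
t=20: vr[B=4096/1991 E=1024/263 F=6144/3121 G=5120/2501] → run F
t=21: vr[B=4096/1991 E=1024/263 G=5120/2501] → run G
t=22: vr[B=4096/1991 E=1024/263 G=6144/2501] → run B
t=23: vr[E=1024/263 G=6144/2501] → run G
t=24: vr[E=1024/263 G=7168/2501] → run G
t=25: vr[E=1024/263] → run E
t=26: vr[E=1536/263] → run E
t=27: vr[E=2048/263] → run E
t=28: vr[E=2560/263] → run E
t=29: vr[E=3072/263] → run E
t=30: vr[E=3584/263] → run E
t=31: (idle)
t=32: (idle)
t=33: (idle)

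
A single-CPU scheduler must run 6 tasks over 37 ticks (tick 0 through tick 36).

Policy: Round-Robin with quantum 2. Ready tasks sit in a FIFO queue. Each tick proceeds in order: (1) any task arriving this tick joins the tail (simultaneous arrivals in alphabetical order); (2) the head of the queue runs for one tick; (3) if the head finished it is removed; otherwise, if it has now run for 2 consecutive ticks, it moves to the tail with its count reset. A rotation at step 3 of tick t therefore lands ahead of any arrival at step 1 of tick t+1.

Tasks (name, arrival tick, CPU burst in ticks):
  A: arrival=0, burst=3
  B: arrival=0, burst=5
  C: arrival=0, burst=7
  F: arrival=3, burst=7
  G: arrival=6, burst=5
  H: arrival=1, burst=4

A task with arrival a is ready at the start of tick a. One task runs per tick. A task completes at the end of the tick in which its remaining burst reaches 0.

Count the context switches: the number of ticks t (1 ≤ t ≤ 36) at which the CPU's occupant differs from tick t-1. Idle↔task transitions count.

t=0: queue=[A,B,C] q_used=0 → run A
t=1: queue=[A,B,C,H] q_used=1 → run A
t=2: queue=[B,C,H,A] q_used=0 → run B
t=3: queue=[B,C,H,A,F] q_used=1 → run B
t=4: queue=[C,H,A,F,B] q_used=0 → run C
t=5: queue=[C,H,A,F,B] q_used=1 → run C
t=6: queue=[H,A,F,B,C,G] q_used=0 → run H
t=7: queue=[H,A,F,B,C,G] q_used=1 → run H
t=8: queue=[A,F,B,C,G,H] q_used=0 → run A
t=9: queue=[F,B,C,G,H] q_used=0 → run F
t=10: queue=[F,B,C,G,H] q_used=1 → run F
t=11: queue=[B,C,G,H,F] q_used=0 → run B
t=12: queue=[B,C,G,H,F] q_used=1 → run B
t=13: queue=[C,G,H,F,B] q_used=0 → run C
t=14: queue=[C,G,H,F,B] q_used=1 → run C
t=15: queue=[G,H,F,B,C] q_used=0 → run G
t=16: queue=[G,H,F,B,C] q_used=1 → run G
t=17: queue=[H,F,B,C,G] q_used=0 → run H
t=18: queue=[H,F,B,C,G] q_used=1 → run H
t=19: queue=[F,B,C,G] q_used=0 → run F
t=20: queue=[F,B,C,G] q_used=1 → run F
t=21: queue=[B,C,G,F] q_used=0 → run B
t=22: queue=[C,G,F] q_used=0 → run C
t=23: queue=[C,G,F] q_used=1 → run C
t=24: queue=[G,F,C] q_used=0 → run G
t=25: queue=[G,F,C] q_used=1 → run G
t=26: queue=[F,C,G] q_used=0 → run F
t=27: queue=[F,C,G] q_used=1 → run F
t=28: queue=[C,G,F] q_used=0 → run C
t=29: queue=[G,F] q_used=0 → run G
t=30: queue=[F] q_used=0 → run F
t=31: (idle)
t=32: (idle)
t=33: (idle)
t=34: (idle)
t=35: (idle)
t=36: (idle)

context switches = 18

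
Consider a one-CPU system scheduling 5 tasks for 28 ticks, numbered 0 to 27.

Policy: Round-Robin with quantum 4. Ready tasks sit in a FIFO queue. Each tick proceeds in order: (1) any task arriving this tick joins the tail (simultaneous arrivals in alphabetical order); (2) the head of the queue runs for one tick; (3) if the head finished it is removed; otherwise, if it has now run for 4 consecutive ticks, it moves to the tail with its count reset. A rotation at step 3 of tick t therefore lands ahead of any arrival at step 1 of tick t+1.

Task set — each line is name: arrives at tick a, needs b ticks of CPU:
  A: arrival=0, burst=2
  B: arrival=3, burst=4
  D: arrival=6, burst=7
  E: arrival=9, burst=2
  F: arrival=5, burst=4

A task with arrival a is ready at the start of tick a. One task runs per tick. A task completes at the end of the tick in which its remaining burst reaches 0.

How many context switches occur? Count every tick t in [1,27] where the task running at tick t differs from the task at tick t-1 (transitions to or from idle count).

context switches = 7

t=0: queue=[A] q_used=0 → run A
t=1: queue=[A] q_used=1 → run A
t=2: (idle)
t=3: queue=[B] q_used=0 → run B
t=4: queue=[B] q_used=1 → run B
t=5: queue=[B,F] q_used=2 → run B
t=6: queue=[B,F,D] q_used=3 → run B
t=7: queue=[F,D] q_used=0 → run F
t=8: queue=[F,D] q_used=1 → run F
t=9: queue=[F,D,E] q_used=2 → run F
t=10: queue=[F,D,E] q_used=3 → run F
t=11: queue=[D,E] q_used=0 → run D
t=12: queue=[D,E] q_used=1 → run D
t=13: queue=[D,E] q_used=2 → run D
t=14: queue=[D,E] q_used=3 → run D
t=15: queue=[E,D] q_used=0 → run E
t=16: queue=[E,D] q_used=1 → run E
t=17: queue=[D] q_used=0 → run D
t=18: queue=[D] q_used=1 → run D
t=19: queue=[D] q_used=2 → run D
t=20: (idle)
t=21: (idle)
t=22: (idle)
t=23: (idle)
t=24: (idle)
t=25: (idle)
t=26: (idle)
t=27: (idle)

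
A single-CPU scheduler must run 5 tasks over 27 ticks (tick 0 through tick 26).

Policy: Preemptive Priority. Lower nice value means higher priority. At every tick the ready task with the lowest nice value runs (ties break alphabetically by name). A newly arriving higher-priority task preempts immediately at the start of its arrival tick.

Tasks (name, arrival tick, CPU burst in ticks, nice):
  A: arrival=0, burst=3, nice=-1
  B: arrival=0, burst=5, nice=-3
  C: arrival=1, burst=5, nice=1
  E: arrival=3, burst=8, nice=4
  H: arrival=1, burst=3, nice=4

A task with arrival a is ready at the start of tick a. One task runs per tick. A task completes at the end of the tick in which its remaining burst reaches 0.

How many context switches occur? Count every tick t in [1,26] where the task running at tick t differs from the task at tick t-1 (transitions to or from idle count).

context switches = 5

t=0: ready={A,B} → run B
t=1: ready={A,B,C,H} → run B
t=2: ready={A,B,C,H} → run B
t=3: ready={A,B,C,E,H} → run B
t=4: ready={A,B,C,E,H} → run B
t=5: ready={A,C,E,H} → run A
t=6: ready={A,C,E,H} → run A
t=7: ready={A,C,E,H} → run A
t=8: ready={C,E,H} → run C
t=9: ready={C,E,H} → run C
t=10: ready={C,E,H} → run C
t=11: ready={C,E,H} → run C
t=12: ready={C,E,H} → run C
t=13: ready={E,H} → run E
t=14: ready={E,H} → run E
t=15: ready={E,H} → run E
t=16: ready={E,H} → run E
t=17: ready={E,H} → run E
t=18: ready={E,H} → run E
t=19: ready={E,H} → run E
t=20: ready={E,H} → run E
t=21: ready={H} → run H
t=22: ready={H} → run H
t=23: ready={H} → run H
t=24: (idle)
t=25: (idle)
t=26: (idle)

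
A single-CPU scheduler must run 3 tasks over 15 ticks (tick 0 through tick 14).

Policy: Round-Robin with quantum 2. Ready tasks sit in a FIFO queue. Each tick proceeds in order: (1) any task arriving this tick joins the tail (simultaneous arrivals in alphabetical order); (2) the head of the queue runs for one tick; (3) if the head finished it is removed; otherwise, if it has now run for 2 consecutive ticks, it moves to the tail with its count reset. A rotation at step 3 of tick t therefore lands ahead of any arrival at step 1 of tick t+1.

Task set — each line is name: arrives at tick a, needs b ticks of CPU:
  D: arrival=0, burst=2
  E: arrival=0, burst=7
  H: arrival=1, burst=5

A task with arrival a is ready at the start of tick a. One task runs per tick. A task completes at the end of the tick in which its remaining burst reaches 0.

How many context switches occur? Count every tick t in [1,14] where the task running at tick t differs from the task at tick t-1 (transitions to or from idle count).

context switches = 8

t=0: queue=[D,E] q_used=0 → run D
t=1: queue=[D,E,H] q_used=1 → run D
t=2: queue=[E,H] q_used=0 → run E
t=3: queue=[E,H] q_used=1 → run E
t=4: queue=[H,E] q_used=0 → run H
t=5: queue=[H,E] q_used=1 → run H
t=6: queue=[E,H] q_used=0 → run E
t=7: queue=[E,H] q_used=1 → run E
t=8: queue=[H,E] q_used=0 → run H
t=9: queue=[H,E] q_used=1 → run H
t=10: queue=[E,H] q_used=0 → run E
t=11: queue=[E,H] q_used=1 → run E
t=12: queue=[H,E] q_used=0 → run H
t=13: queue=[E] q_used=0 → run E
t=14: (idle)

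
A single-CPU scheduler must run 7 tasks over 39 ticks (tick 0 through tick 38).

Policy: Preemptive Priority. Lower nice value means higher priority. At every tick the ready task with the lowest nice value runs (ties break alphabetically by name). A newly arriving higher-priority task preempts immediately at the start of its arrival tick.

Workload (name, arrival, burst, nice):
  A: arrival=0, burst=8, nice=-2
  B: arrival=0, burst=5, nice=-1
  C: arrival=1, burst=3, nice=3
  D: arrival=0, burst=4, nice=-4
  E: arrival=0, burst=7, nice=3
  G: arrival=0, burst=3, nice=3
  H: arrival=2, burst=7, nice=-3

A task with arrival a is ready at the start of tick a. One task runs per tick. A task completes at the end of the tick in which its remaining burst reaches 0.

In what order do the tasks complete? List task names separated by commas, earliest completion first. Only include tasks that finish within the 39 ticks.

completion order = D, H, A, B, C, E, G

t=0: ready={A,B,D,E,G} → run D
t=1: ready={A,B,C,D,E,G} → run D
t=2: ready={A,B,C,D,E,G,H} → run D
t=3: ready={A,B,C,D,E,G,H} → run D
t=4: ready={A,B,C,E,G,H} → run H
t=5: ready={A,B,C,E,G,H} → run H
t=6: ready={A,B,C,E,G,H} → run H
t=7: ready={A,B,C,E,G,H} → run H
t=8: ready={A,B,C,E,G,H} → run H
t=9: ready={A,B,C,E,G,H} → run H
t=10: ready={A,B,C,E,G,H} → run H
t=11: ready={A,B,C,E,G} → run A
t=12: ready={A,B,C,E,G} → run A
t=13: ready={A,B,C,E,G} → run A
t=14: ready={A,B,C,E,G} → run A
t=15: ready={A,B,C,E,G} → run A
t=16: ready={A,B,C,E,G} → run A
t=17: ready={A,B,C,E,G} → run A
t=18: ready={A,B,C,E,G} → run A
t=19: ready={B,C,E,G} → run B
t=20: ready={B,C,E,G} → run B
t=21: ready={B,C,E,G} → run B
t=22: ready={B,C,E,G} → run B
t=23: ready={B,C,E,G} → run B
t=24: ready={C,E,G} → run C
t=25: ready={C,E,G} → run C
t=26: ready={C,E,G} → run C
t=27: ready={E,G} → run E
t=28: ready={E,G} → run E
t=29: ready={E,G} → run E
t=30: ready={E,G} → run E
t=31: ready={E,G} → run E
t=32: ready={E,G} → run E
t=33: ready={E,G} → run E
t=34: ready={G} → run G
t=35: ready={G} → run G
t=36: ready={G} → run G
t=37: (idle)
t=38: (idle)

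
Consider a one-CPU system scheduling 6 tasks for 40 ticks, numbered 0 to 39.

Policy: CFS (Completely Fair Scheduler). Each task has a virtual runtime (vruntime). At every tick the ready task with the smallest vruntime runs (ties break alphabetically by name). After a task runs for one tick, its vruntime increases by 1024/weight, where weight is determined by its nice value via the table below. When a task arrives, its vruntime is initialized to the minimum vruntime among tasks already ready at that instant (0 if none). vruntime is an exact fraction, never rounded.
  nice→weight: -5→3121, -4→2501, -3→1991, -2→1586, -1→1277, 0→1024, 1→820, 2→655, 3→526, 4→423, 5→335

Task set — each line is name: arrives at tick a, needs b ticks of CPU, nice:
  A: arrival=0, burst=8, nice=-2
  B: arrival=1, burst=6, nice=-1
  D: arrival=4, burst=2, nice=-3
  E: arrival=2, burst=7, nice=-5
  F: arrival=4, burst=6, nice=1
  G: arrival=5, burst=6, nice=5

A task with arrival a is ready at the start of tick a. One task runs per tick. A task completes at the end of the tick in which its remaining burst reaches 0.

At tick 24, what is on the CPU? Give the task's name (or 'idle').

running at tick 24 = A

t=0: vr[A=0] → run A
t=1: vr[A=512/793 B=512/793] → run A
t=2: vr[A=1024/793 B=512/793 E=512/793] → run B
t=3: vr[A=1024/793 B=1465856/1012661 E=512/793] → run E
t=4: vr[A=1024/793 B=1465856/1012661 D=2409984/2474953 E=2409984/2474953 F=2409984/2474953] → run D
t=5: vr[A=1024/793 B=1465856/1012661 D=7332630016/4927631423 E=2409984/2474953 F=2409984/2474953 G=2409984/2474953] → run E
t=6: vr[A=1024/793 B=1465856/1012661 D=7332630016/4927631423 E=3222016/2474953 F=2409984/2474953 G=2409984/2474953] → run F
t=7: vr[A=1024/793 B=1465856/1012661 D=7332630016/4927631423 E=3222016/2474953 F=1127634688/507365365 G=2409984/2474953] → run G
t=8: vr[A=1024/793 B=1465856/1012661 D=7332630016/4927631423 E=3222016/2474953 F=1127634688/507365365 G=3341696512/829109255] → run A
t=9: vr[A=1536/793 B=1465856/1012661 D=7332630016/4927631423 E=3222016/2474953 F=1127634688/507365365 G=3341696512/829109255] → run E
t=10: vr[A=1536/793 B=1465856/1012661 D=7332630016/4927631423 E=4034048/2474953 F=1127634688/507365365 G=3341696512/829109255] → run B
t=11: vr[A=1536/793 B=2277888/1012661 D=7332630016/4927631423 E=4034048/2474953 F=1127634688/507365365 G=3341696512/829109255] → run D
t=12: vr[A=1536/793 B=2277888/1012661 E=4034048/2474953 F=1127634688/507365365 G=3341696512/829109255] → run E
t=13: vr[A=1536/793 B=2277888/1012661 E=4846080/2474953 F=1127634688/507365365 G=3341696512/829109255] → run A
t=14: vr[A=2048/793 B=2277888/1012661 E=4846080/2474953 F=1127634688/507365365 G=3341696512/829109255] → run E
t=15: vr[A=2048/793 B=2277888/1012661 E=5658112/2474953 F=1127634688/507365365 G=3341696512/829109255] → run F
t=16: vr[A=2048/793 B=2277888/1012661 E=5658112/2474953 F=1761222656/507365365 G=3341696512/829109255] → run B
t=17: vr[A=2048/793 B=3089920/1012661 E=5658112/2474953 F=1761222656/507365365 G=3341696512/829109255] → run E
t=18: vr[A=2048/793 B=3089920/1012661 E=6470144/2474953 F=1761222656/507365365 G=3341696512/829109255] → run A
t=19: vr[A=2560/793 B=3089920/1012661 E=6470144/2474953 F=1761222656/507365365 G=3341696512/829109255] → run E
t=20: vr[A=2560/793 B=3089920/1012661 F=1761222656/507365365 G=3341696512/829109255] → run B
t=21: vr[A=2560/793 B=3901952/1012661 F=1761222656/507365365 G=3341696512/829109255] → run A
t=22: vr[A=3072/793 B=3901952/1012661 F=1761222656/507365365 G=3341696512/829109255] → run F
t=23: vr[A=3072/793 B=3901952/1012661 F=2394810624/507365365 G=3341696512/829109255] → run B
t=24: vr[A=3072/793 B=4713984/1012661 F=2394810624/507365365 G=3341696512/829109255] → run A
t=25: vr[A=3584/793 B=4713984/1012661 F=2394810624/507365365 G=3341696512/829109255] → run G
t=26: vr[A=3584/793 B=4713984/1012661 F=2394810624/507365365 G=5876048384/829109255] → run A
t=27: vr[B=4713984/1012661 F=2394810624/507365365 G=5876048384/829109255] → run B
t=28: vr[F=2394810624/507365365 G=5876048384/829109255] → run F
t=29: vr[F=3028398592/507365365 G=5876048384/829109255] → run F
t=30: vr[F=732397312/101473073 G=5876048384/829109255] → run G
t=31: vr[F=732397312/101473073 G=8410400256/829109255] → run F
t=32: vr[G=8410400256/829109255] → run G
t=33: vr[G=10944752128/829109255] → run G
t=34: vr[G=2695820800/165821851] → run G
t=35: (idle)
t=36: (idle)
t=37: (idle)
t=38: (idle)
t=39: (idle)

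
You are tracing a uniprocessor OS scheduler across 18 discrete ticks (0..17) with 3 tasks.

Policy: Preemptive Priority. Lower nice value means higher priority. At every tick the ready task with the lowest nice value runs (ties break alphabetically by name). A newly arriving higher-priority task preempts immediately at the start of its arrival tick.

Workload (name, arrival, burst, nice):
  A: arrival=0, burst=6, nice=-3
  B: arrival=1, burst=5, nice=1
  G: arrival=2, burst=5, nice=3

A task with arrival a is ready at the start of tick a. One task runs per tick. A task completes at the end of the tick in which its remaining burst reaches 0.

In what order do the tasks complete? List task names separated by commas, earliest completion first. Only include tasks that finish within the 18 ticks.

completion order = A, B, G

t=0: ready={A} → run A
t=1: ready={A,B} → run A
t=2: ready={A,B,G} → run A
t=3: ready={A,B,G} → run A
t=4: ready={A,B,G} → run A
t=5: ready={A,B,G} → run A
t=6: ready={B,G} → run B
t=7: ready={B,G} → run B
t=8: ready={B,G} → run B
t=9: ready={B,G} → run B
t=10: ready={B,G} → run B
t=11: ready={G} → run G
t=12: ready={G} → run G
t=13: ready={G} → run G
t=14: ready={G} → run G
t=15: ready={G} → run G
t=16: (idle)
t=17: (idle)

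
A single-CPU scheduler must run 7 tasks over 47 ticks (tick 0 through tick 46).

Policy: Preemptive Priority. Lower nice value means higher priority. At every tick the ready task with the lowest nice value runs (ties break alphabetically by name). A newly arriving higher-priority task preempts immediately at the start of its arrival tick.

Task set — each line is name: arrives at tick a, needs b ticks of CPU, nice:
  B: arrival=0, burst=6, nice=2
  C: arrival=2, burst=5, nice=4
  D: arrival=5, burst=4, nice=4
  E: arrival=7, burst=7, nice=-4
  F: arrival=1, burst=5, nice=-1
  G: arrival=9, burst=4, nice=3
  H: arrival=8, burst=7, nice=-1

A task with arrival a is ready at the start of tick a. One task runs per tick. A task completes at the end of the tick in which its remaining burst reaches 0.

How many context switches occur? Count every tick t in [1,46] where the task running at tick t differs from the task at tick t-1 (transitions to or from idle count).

t=0: ready={B} → run B
t=1: ready={B,F} → run F
t=2: ready={B,C,F} → run F
t=3: ready={B,C,F} → run F
t=4: ready={B,C,F} → run F
t=5: ready={B,C,D,F} → run F
t=6: ready={B,C,D} → run B
t=7: ready={B,C,D,E} → run E
t=8: ready={B,C,D,E,H} → run E
t=9: ready={B,C,D,E,G,H} → run E
t=10: ready={B,C,D,E,G,H} → run E
t=11: ready={B,C,D,E,G,H} → run E
t=12: ready={B,C,D,E,G,H} → run E
t=13: ready={B,C,D,E,G,H} → run E
t=14: ready={B,C,D,G,H} → run H
t=15: ready={B,C,D,G,H} → run H
t=16: ready={B,C,D,G,H} → run H
t=17: ready={B,C,D,G,H} → run H
t=18: ready={B,C,D,G,H} → run H
t=19: ready={B,C,D,G,H} → run H
t=20: ready={B,C,D,G,H} → run H
t=21: ready={B,C,D,G} → run B
t=22: ready={B,C,D,G} → run B
t=23: ready={B,C,D,G} → run B
t=24: ready={B,C,D,G} → run B
t=25: ready={C,D,G} → run G
t=26: ready={C,D,G} → run G
t=27: ready={C,D,G} → run G
t=28: ready={C,D,G} → run G
t=29: ready={C,D} → run C
t=30: ready={C,D} → run C
t=31: ready={C,D} → run C
t=32: ready={C,D} → run C
t=33: ready={C,D} → run C
t=34: ready={D} → run D
t=35: ready={D} → run D
t=36: ready={D} → run D
t=37: ready={D} → run D
t=38: (idle)
t=39: (idle)
t=40: (idle)
t=41: (idle)
t=42: (idle)
t=43: (idle)
t=44: (idle)
t=45: (idle)
t=46: (idle)

context switches = 9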